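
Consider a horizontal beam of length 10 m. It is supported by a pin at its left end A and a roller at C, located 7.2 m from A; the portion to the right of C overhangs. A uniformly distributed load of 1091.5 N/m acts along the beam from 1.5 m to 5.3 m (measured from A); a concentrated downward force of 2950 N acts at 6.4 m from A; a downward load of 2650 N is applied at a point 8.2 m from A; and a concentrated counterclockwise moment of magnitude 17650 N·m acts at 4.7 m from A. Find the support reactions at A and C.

A_x = 0, A_y = 4600 N, C_y = 5148 N

Resultant of the distributed load: 1091.5 × 3.8 = 4147.7 N at 3.4 m from A.
Taking moments about A: C_y·7.2 − (1091.5·3.8)·3.4 − 2950·6.4 − 2650·8.2 + 17650 = 0 → C_y = 37062.18/7.2 = 5147.52 ≈ 5148 N.
ΣF_y = 0: A_y + 5147.52 − 1091.5·3.8 − 2950 − 2650 = 0 → A_y = 4600 N.
ΣF_x = 0: no horizontal applied forces, so A_x = 0.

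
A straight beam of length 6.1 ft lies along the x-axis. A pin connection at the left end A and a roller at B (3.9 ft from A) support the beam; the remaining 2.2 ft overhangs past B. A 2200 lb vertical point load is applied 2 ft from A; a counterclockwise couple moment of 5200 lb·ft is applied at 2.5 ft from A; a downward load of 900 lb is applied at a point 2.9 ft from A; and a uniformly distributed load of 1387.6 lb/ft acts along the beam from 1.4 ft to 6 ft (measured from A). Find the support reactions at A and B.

Resultant of the distributed load: 1387.6 × 4.6 = 6382.96 lb at 3.7 ft from A.
Moments about A: B_y·3.9 − 2200·2 + 5200 − 900·2.9 − (1387.6·4.6)·3.7 = 0 → B_y = 25426.952/3.9 = 6519.73 ≈ 6520 lb.
ΣF_y = 0: A_y + 6519.73 − 2200 − 900 − 1387.6·4.6 = 0 → A_y = 2963 lb.
ΣF_x = 0: no horizontal applied forces, so A_x = 0.

A_x = 0, A_y = 2963 lb, B_y = 6520 lb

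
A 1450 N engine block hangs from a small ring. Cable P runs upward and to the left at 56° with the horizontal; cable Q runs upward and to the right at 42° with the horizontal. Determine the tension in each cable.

ΣF_x = 0: −T_P·cos56° + T_Q·cos42° = 0 → T_Q = 0.752468·T_P.
ΣF_y = 0: T_P·sin56° + T_Q·sin42° = 1450.
Substitute: T_P·(0.829038 + 0.752468·0.669131) = 1450 → T_P = 1088.15 ≈ 1088 N.
Then T_Q = 0.752468 × 1088.15 = 818.8 N.

T_P = 1088 N, T_Q = 818.8 N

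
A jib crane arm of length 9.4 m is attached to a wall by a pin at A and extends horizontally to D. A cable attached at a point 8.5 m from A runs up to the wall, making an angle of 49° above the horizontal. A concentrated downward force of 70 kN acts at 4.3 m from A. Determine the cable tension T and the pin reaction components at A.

ΣM about A: T·sin49°·8.5 − 70·4.3 = 0 → T = 301/(8.5·0.75471) = 46.921 ≈ 46.92 kN.
ΣF_x = 0: A_x − T·cos49° = 0 → A_x = 46.921 × 0.656059 = 30.78 kN.
ΣF_y = 0: A_y + T·sin49° − 70 = 0 → A_y = 70 − 46.921 × 0.75471 = 34.59 kN.

T = 46.92 kN, A_x = 30.78 kN, A_y = 34.59 kN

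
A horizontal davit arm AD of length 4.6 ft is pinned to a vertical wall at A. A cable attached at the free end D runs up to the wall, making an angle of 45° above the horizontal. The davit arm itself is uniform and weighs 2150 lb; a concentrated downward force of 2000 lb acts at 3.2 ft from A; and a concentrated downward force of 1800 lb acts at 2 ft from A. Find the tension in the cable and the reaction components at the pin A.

ΣM about A: T·sin45°·4.6 − 2150·2.3 − 2000·3.2 − 1800·2 = 0 → T = 14945/(4.6·0.707107) = 4594.66 ≈ 4595 lb.
ΣF_x = 0: A_x − T·cos45° = 0 → A_x = 4594.66 × 0.707107 = 3249 lb.
ΣF_y = 0: A_y + T·sin45° − 2150 − 2000 − 1800 = 0 → A_y = 5950 − 4594.66 × 0.707107 = 2701 lb.

T = 4595 lb, A_x = 3249 lb, A_y = 2701 lb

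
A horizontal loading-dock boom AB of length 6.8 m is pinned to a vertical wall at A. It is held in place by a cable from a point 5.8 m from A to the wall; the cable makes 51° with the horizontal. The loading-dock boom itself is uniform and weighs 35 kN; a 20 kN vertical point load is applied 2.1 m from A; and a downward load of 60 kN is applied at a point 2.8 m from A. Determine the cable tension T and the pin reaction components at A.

T = 72.99 kN, A_x = 45.93 kN, A_y = 58.28 kN

ΣM about A: T·sin51°·5.8 − 35·3.4 − 20·2.1 − 60·2.8 = 0 → T = 329/(5.8·0.777146) = 72.9903 ≈ 72.99 kN.
ΣF_x = 0: A_x − T·cos51° = 0 → A_x = 72.9903 × 0.62932 = 45.93 kN.
ΣF_y = 0: A_y + T·sin51° − 35 − 20 − 60 = 0 → A_y = 115 − 72.9903 × 0.777146 = 58.28 kN.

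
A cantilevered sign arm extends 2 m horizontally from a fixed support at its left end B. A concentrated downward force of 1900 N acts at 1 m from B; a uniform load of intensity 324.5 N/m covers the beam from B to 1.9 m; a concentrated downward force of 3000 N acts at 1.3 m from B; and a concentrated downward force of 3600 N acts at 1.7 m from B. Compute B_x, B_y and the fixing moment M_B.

Resultant of the distributed load: 324.5 × 1.9 = 616.55 N at 0.95 m from B.
ΣF_x = 0: B_x = 0.
ΣF_y = 0: B_y − 1900 − 324.5·1.9 − 3000 − 3600 = 0 → B_y = 9117 N.
ΣM about B: M_B − 1900·1 − (324.5·1.9)·0.95 − 3000·1.3 − 3600·1.7 = 0 → M_B = 12510 N·m.

B_x = 0, B_y = 9117 N, M_B = 12510 N·m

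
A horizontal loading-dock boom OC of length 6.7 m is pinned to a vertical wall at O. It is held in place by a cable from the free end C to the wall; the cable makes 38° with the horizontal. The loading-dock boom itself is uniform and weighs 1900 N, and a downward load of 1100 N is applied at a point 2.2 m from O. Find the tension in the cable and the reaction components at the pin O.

ΣM about O: T·sin38°·6.7 − 1900·3.35 − 1100·2.2 = 0 → T = 8785/(6.7·0.615661) = 2129.73 ≈ 2130 N.
ΣF_x = 0: O_x − T·cos38° = 0 → O_x = 2129.73 × 0.788011 = 1678 N.
ΣF_y = 0: O_y + T·sin38° − 1900 − 1100 = 0 → O_y = 3000 − 2129.73 × 0.615661 = 1689 N.

T = 2130 N, O_x = 1678 N, O_y = 1689 N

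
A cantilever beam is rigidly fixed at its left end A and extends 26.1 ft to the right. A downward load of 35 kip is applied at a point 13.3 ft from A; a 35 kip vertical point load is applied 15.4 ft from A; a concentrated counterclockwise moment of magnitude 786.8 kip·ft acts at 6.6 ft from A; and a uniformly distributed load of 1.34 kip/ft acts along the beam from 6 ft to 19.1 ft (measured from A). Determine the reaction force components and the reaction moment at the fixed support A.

A_x = 0, A_y = 87.55 kip, M_A = 438.0 kip·ft

Resultant of the distributed load: 1.34 × 13.1 = 17.554 kip at 12.55 ft from A.
ΣF_x = 0: A_x = 0.
ΣF_y = 0: A_y − 35 − 35 − 1.34·13.1 = 0 → A_y = 87.55 kip.
ΣM about A: M_A − 35·13.3 − 35·15.4 + 786.8 − (1.34·13.1)·12.55 = 0 → M_A = 438.0 kip·ft.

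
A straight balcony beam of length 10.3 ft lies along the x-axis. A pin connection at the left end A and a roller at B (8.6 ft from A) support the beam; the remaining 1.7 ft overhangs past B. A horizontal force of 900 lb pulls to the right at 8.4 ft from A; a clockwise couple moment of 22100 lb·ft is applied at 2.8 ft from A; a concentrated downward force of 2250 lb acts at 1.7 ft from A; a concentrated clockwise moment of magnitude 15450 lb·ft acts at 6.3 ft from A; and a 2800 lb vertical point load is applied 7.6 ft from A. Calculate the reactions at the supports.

A_x = -900.0 lb, A_y = -2235 lb, B_y = 7285 lb

Taking moments about A: B_y·8.6 − 22100 − 2250·1.7 − 15450 − 2800·7.6 = 0 → B_y = 62655/8.6 = 7285.47 ≈ 7285 lb.
ΣF_y = 0: A_y + 7285.47 − 2250 − 2800 = 0 → A_y = -2235 lb.
ΣF_x = 0: A_x + 900 = 0 → A_x = -900.0 lb.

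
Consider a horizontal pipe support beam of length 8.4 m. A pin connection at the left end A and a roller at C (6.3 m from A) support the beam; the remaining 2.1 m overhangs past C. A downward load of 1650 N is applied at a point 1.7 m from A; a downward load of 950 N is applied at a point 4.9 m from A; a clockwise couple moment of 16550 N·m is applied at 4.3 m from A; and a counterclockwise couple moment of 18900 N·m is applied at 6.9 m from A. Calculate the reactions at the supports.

A_x = 0, A_y = 1789 N, C_y = 811.1 N

Moments about A: C_y·6.3 − 1650·1.7 − 950·4.9 − 16550 + 18900 = 0 → C_y = 5110/6.3 = 811.111 ≈ 811.1 N.
ΣF_y = 0: A_y + 811.111 − 1650 − 950 = 0 → A_y = 1789 N.
ΣF_x = 0: no horizontal applied forces, so A_x = 0.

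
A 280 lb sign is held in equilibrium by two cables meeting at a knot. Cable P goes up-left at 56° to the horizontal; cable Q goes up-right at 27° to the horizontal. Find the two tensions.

ΣF_x = 0: −T_P·cos56° + T_Q·cos27° = 0 → T_Q = 0.627597·T_P.
ΣF_y = 0: T_P·sin56° + T_Q·sin27° = 280.
Substitute: T_P·(0.829038 + 0.627597·0.45399) = 280 → T_P = 251.355 ≈ 251.4 lb.
Then T_Q = 0.627597 × 251.355 = 157.7 lb.

T_P = 251.4 lb, T_Q = 157.7 lb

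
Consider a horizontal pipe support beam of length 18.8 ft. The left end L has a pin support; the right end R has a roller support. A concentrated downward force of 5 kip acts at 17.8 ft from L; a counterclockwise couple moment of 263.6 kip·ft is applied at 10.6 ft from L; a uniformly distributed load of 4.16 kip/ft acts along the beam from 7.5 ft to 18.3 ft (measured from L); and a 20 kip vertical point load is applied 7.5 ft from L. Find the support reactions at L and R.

L_x = 0, L_y = 40.41 kip, R_y = 29.52 kip

Resultant of the distributed load: 4.16 × 10.8 = 44.928 kip at 12.9 ft from L.
ΣM about L: R_y·18.8 − 5·17.8 + 263.6 − (4.16·10.8)·12.9 − 20·7.5 = 0 → R_y = 554.9712/18.8 = 29.5197 ≈ 29.52 kip.
ΣF_y = 0: L_y + 29.5197 − 5 − 4.16·10.8 − 20 = 0 → L_y = 40.41 kip.
ΣF_x = 0: no horizontal applied forces, so L_x = 0.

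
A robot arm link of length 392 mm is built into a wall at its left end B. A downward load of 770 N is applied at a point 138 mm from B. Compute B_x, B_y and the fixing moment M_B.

B_x = 0, B_y = 770.0 N, M_B = 106300 N·mm

ΣF_x = 0: B_x = 0.
ΣF_y = 0: B_y − 770 = 0 → B_y = 770.0 N.
ΣM about B: M_B − 770·138 = 0 → M_B = 106300 N·mm.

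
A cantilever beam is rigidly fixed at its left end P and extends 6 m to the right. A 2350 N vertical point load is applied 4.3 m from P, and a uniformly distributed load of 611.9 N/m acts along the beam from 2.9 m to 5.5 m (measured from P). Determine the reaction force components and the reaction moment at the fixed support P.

P_x = 0, P_y = 3941 N, M_P = 16790 N·m

Resultant of the distributed load: 611.9 × 2.6 = 1590.94 N at 4.2 m from P.
ΣF_x = 0: P_x = 0.
ΣF_y = 0: P_y − 2350 − 611.9·2.6 = 0 → P_y = 3941 N.
ΣM about P: M_P − 2350·4.3 − (611.9·2.6)·4.2 = 0 → M_P = 16790 N·m.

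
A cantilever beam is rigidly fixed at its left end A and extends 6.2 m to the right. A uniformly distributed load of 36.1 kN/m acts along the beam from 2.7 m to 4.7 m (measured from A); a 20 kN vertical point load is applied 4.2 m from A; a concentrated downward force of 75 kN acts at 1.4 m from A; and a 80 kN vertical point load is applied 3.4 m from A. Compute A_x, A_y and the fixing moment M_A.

A_x = 0, A_y = 247.2 kN, M_A = 728.1 kN·m

Resultant of the distributed load: 36.1 × 2 = 72.2 kN at 3.7 m from A.
ΣF_x = 0: A_x = 0.
ΣF_y = 0: A_y − 36.1·2 − 20 − 75 − 80 = 0 → A_y = 247.2 kN.
ΣM about A: M_A − (36.1·2)·3.7 − 20·4.2 − 75·1.4 − 80·3.4 = 0 → M_A = 728.1 kN·m.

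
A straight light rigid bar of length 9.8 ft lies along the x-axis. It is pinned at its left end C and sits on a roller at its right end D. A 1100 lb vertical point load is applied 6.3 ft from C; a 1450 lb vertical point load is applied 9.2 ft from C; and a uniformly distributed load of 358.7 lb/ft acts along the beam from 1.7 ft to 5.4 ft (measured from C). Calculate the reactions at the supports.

Resultant of the distributed load: 358.7 × 3.7 = 1327.19 lb at 3.55 ft from C.
Moments about C: D_y·9.8 − 1100·6.3 − 1450·9.2 − (358.7·3.7)·3.55 = 0 → D_y = 24981.5245/9.8 = 2549.14 ≈ 2549 lb.
ΣF_y = 0: C_y + 2549.14 − 1100 − 1450 − 358.7·3.7 = 0 → C_y = 1328 lb.
ΣF_x = 0: no horizontal applied forces, so C_x = 0.

C_x = 0, C_y = 1328 lb, D_y = 2549 lb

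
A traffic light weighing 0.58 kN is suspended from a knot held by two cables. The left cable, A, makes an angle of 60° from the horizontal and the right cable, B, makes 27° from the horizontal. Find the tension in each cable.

ΣF_x = 0: −T_A·cos60° + T_B·cos27° = 0 → T_B = 0.561163·T_A.
ΣF_y = 0: T_A·sin60° + T_B·sin27° = 0.58.
Substitute: T_A·(0.866025 + 0.561163·0.45399) = 0.58 → T_A = 0.517493 ≈ 0.5175 kN.
Then T_B = 0.561163 × 0.517493 = 0.2904 kN.

T_A = 0.5175 kN, T_B = 0.2904 kN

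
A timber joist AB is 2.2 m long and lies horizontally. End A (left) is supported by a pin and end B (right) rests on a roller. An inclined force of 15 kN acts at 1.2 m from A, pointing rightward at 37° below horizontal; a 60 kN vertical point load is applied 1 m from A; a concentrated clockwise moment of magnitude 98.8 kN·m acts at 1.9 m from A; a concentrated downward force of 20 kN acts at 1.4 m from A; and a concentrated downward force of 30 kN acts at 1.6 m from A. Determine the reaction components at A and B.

Moments about A: B_y·2.2 − 15·sin37°·1.2 − 60·1 − 98.8 − 20·1.4 − 30·1.6 = 0 → B_y = 245.633/2.2 = 111.651 ≈ 111.7 kN.
ΣF_y = 0: A_y + 111.651 − 15·sin37° − 60 − 20 − 30 = 0 → A_y = 7.376 kN.
ΣF_x = 0: A_x + 15·cos37° = 0 → A_x = -11.98 kN.

A_x = -11.98 kN, A_y = 7.376 kN, B_y = 111.7 kN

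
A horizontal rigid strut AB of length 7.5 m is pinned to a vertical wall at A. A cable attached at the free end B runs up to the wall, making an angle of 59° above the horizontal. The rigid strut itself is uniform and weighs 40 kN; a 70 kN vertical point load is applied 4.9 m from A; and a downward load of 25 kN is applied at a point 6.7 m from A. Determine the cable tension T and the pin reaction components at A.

ΣM about A: T·sin59°·7.5 − 40·3.75 − 70·4.9 − 25·6.7 = 0 → T = 660.5/(7.5·0.857167) = 102.742 ≈ 102.7 kN.
ΣF_x = 0: A_x − T·cos59° = 0 → A_x = 102.742 × 0.515038 = 52.92 kN.
ΣF_y = 0: A_y + T·sin59° − 40 − 70 − 25 = 0 → A_y = 135 − 102.742 × 0.857167 = 46.93 kN.

T = 102.7 kN, A_x = 52.92 kN, A_y = 46.93 kN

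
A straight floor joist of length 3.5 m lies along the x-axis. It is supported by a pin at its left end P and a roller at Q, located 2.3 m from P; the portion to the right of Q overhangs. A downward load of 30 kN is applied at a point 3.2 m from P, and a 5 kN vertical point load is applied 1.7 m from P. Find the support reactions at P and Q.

Taking moments about P: Q_y·2.3 − 30·3.2 − 5·1.7 = 0 → Q_y = 104.5/2.3 = 45.4348 ≈ 45.43 kN.
ΣF_y = 0: P_y + 45.4348 − 30 − 5 = 0 → P_y = -10.43 kN.
ΣF_x = 0: no horizontal applied forces, so P_x = 0.

P_x = 0, P_y = -10.43 kN, Q_y = 45.43 kN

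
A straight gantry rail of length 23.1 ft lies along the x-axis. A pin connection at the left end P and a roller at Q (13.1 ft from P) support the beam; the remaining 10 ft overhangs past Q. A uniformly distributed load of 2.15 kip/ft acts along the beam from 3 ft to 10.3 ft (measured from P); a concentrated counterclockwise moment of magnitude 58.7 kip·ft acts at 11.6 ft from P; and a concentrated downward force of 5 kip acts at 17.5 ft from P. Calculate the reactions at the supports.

P_x = 0, P_y = 10.53 kip, Q_y = 10.17 kip

Resultant of the distributed load: 2.15 × 7.3 = 15.695 kip at 6.65 ft from P.
Taking moments about P: Q_y·13.1 − (2.15·7.3)·6.65 + 58.7 − 5·17.5 = 0 → Q_y = 133.17175/13.1 = 10.1658 ≈ 10.17 kip.
ΣF_y = 0: P_y + 10.1658 − 2.15·7.3 − 5 = 0 → P_y = 10.53 kip.
ΣF_x = 0: no horizontal applied forces, so P_x = 0.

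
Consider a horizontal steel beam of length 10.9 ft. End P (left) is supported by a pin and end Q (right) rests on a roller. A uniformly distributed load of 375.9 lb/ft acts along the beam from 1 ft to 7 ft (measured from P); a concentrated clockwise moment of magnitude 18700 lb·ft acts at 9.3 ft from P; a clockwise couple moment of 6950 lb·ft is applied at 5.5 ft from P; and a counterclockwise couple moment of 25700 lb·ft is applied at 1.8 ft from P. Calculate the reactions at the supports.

Resultant of the distributed load: 375.9 × 6 = 2255.4 lb at 4 ft from P.
Moments about P: Q_y·10.9 − (375.9·6)·4 − 18700 − 6950 + 25700 = 0 → Q_y = 8971.6/10.9 = 823.083 ≈ 823.1 lb.
ΣF_y = 0: P_y + 823.083 − 375.9·6 = 0 → P_y = 1432 lb.
ΣF_x = 0: no horizontal applied forces, so P_x = 0.

P_x = 0, P_y = 1432 lb, Q_y = 823.1 lb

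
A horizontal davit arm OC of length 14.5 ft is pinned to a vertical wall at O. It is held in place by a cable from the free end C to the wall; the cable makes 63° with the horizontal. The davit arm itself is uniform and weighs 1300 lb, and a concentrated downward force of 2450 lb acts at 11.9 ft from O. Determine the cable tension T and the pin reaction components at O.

ΣM about O: T·sin63°·14.5 − 1300·7.25 − 2450·11.9 = 0 → T = 38580/(14.5·0.891007) = 2986.16 ≈ 2986 lb.
ΣF_x = 0: O_x − T·cos63° = 0 → O_x = 2986.16 × 0.45399 = 1356 lb.
ΣF_y = 0: O_y + T·sin63° − 1300 − 2450 = 0 → O_y = 3750 − 2986.16 × 0.891007 = 1089 lb.

T = 2986 lb, O_x = 1356 lb, O_y = 1089 lb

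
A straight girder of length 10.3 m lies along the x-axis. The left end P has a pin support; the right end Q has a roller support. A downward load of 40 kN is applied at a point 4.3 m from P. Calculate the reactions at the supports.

P_x = 0, P_y = 23.30 kN, Q_y = 16.70 kN

ΣM about P: Q_y·10.3 − 40·4.3 = 0 → Q_y = 172/10.3 = 16.699 ≈ 16.70 kN.
ΣF_y = 0: P_y + 16.699 − 40 = 0 → P_y = 23.30 kN.
ΣF_x = 0: no horizontal applied forces, so P_x = 0.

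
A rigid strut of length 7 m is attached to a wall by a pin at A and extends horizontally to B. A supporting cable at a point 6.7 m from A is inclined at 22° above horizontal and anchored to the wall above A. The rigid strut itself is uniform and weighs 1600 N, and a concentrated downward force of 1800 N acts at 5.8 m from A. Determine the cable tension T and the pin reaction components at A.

ΣM about A: T·sin22°·6.7 − 1600·3.5 − 1800·5.8 = 0 → T = 16040/(6.7·0.374607) = 6390.78 ≈ 6391 N.
ΣF_x = 0: A_x − T·cos22° = 0 → A_x = 6390.78 × 0.927184 = 5925 N.
ΣF_y = 0: A_y + T·sin22° − 1600 − 1800 = 0 → A_y = 3400 − 6390.78 × 0.374607 = 1006 N.

T = 6391 N, A_x = 5925 N, A_y = 1006 N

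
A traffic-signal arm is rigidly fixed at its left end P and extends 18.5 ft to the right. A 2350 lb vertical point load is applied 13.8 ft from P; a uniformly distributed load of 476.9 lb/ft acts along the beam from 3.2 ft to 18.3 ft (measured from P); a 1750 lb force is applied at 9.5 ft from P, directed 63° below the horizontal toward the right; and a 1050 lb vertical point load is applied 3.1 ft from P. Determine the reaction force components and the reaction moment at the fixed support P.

Resultant of the distributed load: 476.9 × 15.1 = 7201.19 lb at 10.75 ft from P.
ΣF_x = 0: P_x + 1750·cos63° = 0 → P_x = -794.5 lb.
ΣF_y = 0: P_y − 2350 − 476.9·15.1 − 1750·sin63° − 1050 = 0 → P_y = 12160 lb.
ΣM about P: M_P − 2350·13.8 − (476.9·15.1)·10.75 − 1750·sin63°·9.5 − 1050·3.1 = 0 → M_P = 127900 lb·ft.

P_x = -794.5 lb, P_y = 12160 lb, M_P = 127900 lb·ft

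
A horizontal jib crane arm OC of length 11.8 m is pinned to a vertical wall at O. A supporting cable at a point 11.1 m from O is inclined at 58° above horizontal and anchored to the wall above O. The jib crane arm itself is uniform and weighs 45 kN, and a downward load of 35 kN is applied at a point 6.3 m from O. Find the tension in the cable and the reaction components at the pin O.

T = 51.63 kN, O_x = 27.36 kN, O_y = 36.22 kN

ΣM about O: T·sin58°·11.1 − 45·5.9 − 35·6.3 = 0 → T = 486/(11.1·0.848048) = 51.6289 ≈ 51.63 kN.
ΣF_x = 0: O_x − T·cos58° = 0 → O_x = 51.6289 × 0.529919 = 27.36 kN.
ΣF_y = 0: O_y + T·sin58° − 45 − 35 = 0 → O_y = 80 − 51.6289 × 0.848048 = 36.22 kN.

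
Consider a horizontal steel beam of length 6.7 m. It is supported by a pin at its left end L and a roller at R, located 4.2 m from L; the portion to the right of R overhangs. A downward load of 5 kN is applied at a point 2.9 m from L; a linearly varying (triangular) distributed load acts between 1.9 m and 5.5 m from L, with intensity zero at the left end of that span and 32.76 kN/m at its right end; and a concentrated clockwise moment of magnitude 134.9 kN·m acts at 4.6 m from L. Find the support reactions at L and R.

L_x = 0, L_y = -31.98 kN, R_y = 95.94 kN

Resultant of the triangular load: ½ × 32.76 × 3.6 = 58.968 kN, acting at 4.3 m from L (one-third of the span from the peak).
Moments about L: R_y·4.2 − 5·2.9 − (½·32.76·3.6)·4.3 − 134.9 = 0 → R_y = 402.9624/4.2 = 95.9434 ≈ 95.94 kN.
ΣF_y = 0: L_y + 95.9434 − 5 − ½·32.76·3.6 = 0 → L_y = -31.98 kN.
ΣF_x = 0: no horizontal applied forces, so L_x = 0.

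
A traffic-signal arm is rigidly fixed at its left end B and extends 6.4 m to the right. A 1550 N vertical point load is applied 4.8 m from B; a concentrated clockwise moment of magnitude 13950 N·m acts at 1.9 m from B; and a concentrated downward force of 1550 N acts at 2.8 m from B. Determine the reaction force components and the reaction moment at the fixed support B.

ΣF_x = 0: B_x = 0.
ΣF_y = 0: B_y − 1550 − 1550 = 0 → B_y = 3100 N.
ΣM about B: M_B − 1550·4.8 − 13950 − 1550·2.8 = 0 → M_B = 25730 N·m.

B_x = 0, B_y = 3100 N, M_B = 25730 N·m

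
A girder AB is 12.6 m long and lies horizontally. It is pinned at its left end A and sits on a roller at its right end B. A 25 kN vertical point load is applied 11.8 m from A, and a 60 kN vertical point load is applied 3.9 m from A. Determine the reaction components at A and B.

A_x = 0, A_y = 43.02 kN, B_y = 41.98 kN

Moments about A: B_y·12.6 − 25·11.8 − 60·3.9 = 0 → B_y = 529/12.6 = 41.9841 ≈ 41.98 kN.
ΣF_y = 0: A_y + 41.9841 − 25 − 60 = 0 → A_y = 43.02 kN.
ΣF_x = 0: no horizontal applied forces, so A_x = 0.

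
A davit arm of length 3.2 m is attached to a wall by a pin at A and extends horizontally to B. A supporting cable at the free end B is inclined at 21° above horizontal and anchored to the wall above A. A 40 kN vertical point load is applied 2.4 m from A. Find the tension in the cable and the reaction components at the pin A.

T = 83.71 kN, A_x = 78.15 kN, A_y = 10.00 kN

ΣM about A: T·sin21°·3.2 − 40·2.4 = 0 → T = 96/(3.2·0.358368) = 83.7128 ≈ 83.71 kN.
ΣF_x = 0: A_x − T·cos21° = 0 → A_x = 83.7128 × 0.93358 = 78.15 kN.
ΣF_y = 0: A_y + T·sin21° − 40 = 0 → A_y = 40 − 83.7128 × 0.358368 = 10.00 kN.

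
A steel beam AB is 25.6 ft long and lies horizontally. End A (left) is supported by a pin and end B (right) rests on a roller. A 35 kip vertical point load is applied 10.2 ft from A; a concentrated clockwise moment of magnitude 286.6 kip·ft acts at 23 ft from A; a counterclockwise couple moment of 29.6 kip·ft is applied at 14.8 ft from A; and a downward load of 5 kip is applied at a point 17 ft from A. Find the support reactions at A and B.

Moments about A: B_y·25.6 − 35·10.2 − 286.6 + 29.6 − 5·17 = 0 → B_y = 699/25.6 = 27.3047 ≈ 27.30 kip.
ΣF_y = 0: A_y + 27.3047 − 35 − 5 = 0 → A_y = 12.70 kip.
ΣF_x = 0: no horizontal applied forces, so A_x = 0.

A_x = 0, A_y = 12.70 kip, B_y = 27.30 kip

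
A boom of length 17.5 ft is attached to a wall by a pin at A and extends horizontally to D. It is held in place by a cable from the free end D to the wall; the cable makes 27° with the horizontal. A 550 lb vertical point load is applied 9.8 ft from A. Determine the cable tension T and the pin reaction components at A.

ΣM about A: T·sin27°·17.5 − 550·9.8 = 0 → T = 5390/(17.5·0.45399) = 678.429 ≈ 678.4 lb.
ΣF_x = 0: A_x − T·cos27° = 0 → A_x = 678.429 × 0.891007 = 604.5 lb.
ΣF_y = 0: A_y + T·sin27° − 550 = 0 → A_y = 550 − 678.429 × 0.45399 = 242.0 lb.

T = 678.4 lb, A_x = 604.5 lb, A_y = 242.0 lb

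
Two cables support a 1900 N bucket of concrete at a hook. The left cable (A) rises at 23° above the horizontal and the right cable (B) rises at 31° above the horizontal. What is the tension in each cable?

ΣF_x = 0: −T_A·cos23° + T_B·cos31° = 0 → T_B = 1.07389·T_A.
ΣF_y = 0: T_A·sin23° + T_B·sin31° = 1900.
Substitute: T_A·(0.390731 + 1.07389·0.515038) = 1900 → T_A = 2013.08 ≈ 2013 N.
Then T_B = 1.07389 × 2013.08 = 2162 N.

T_A = 2013 N, T_B = 2162 N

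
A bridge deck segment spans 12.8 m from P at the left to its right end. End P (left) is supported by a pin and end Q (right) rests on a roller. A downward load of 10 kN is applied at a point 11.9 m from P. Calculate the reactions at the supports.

P_x = 0, P_y = 0.7031 kN, Q_y = 9.297 kN

Taking moments about P: Q_y·12.8 − 10·11.9 = 0 → Q_y = 119/12.8 = 9.29688 ≈ 9.297 kN.
ΣF_y = 0: P_y + 9.29688 − 10 = 0 → P_y = 0.7031 kN.
ΣF_x = 0: no horizontal applied forces, so P_x = 0.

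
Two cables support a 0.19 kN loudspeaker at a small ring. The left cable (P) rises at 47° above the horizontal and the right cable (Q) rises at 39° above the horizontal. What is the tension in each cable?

ΣF_x = 0: −T_P·cos47° + T_Q·cos39° = 0 → T_Q = 0.877568·T_P.
ΣF_y = 0: T_P·sin47° + T_Q·sin39° = 0.19.
Substitute: T_P·(0.731354 + 0.877568·0.62932) = 0.19 → T_P = 0.148018 ≈ 0.1480 kN.
Then T_Q = 0.877568 × 0.148018 = 0.1299 kN.

T_P = 0.1480 kN, T_Q = 0.1299 kN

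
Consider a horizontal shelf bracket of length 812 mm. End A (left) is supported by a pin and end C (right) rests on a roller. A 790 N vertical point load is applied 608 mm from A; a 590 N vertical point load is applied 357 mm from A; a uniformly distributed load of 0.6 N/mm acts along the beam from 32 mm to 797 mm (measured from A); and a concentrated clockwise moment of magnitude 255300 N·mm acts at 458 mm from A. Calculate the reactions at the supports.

A_x = 0, A_y = 439.4 N, C_y = 1400 N

Resultant of the distributed load: 0.6 × 765 = 459 N at 414.5 mm from A.
Moments about A: C_y·812 − 790·608 − 590·357 − (0.6·765)·414.5 − 255300 = 0 → C_y = 1136505.5/812 = 1399.64 ≈ 1400 N.
ΣF_y = 0: A_y + 1399.64 − 790 − 590 − 0.6·765 = 0 → A_y = 439.4 N.
ΣF_x = 0: no horizontal applied forces, so A_x = 0.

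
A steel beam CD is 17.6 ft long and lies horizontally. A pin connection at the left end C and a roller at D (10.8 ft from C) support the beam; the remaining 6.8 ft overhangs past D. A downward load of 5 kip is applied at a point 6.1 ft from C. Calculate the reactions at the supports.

ΣM about C: D_y·10.8 − 5·6.1 = 0 → D_y = 30.5/10.8 = 2.82407 ≈ 2.824 kip.
ΣF_y = 0: C_y + 2.82407 − 5 = 0 → C_y = 2.176 kip.
ΣF_x = 0: no horizontal applied forces, so C_x = 0.

C_x = 0, C_y = 2.176 kip, D_y = 2.824 kip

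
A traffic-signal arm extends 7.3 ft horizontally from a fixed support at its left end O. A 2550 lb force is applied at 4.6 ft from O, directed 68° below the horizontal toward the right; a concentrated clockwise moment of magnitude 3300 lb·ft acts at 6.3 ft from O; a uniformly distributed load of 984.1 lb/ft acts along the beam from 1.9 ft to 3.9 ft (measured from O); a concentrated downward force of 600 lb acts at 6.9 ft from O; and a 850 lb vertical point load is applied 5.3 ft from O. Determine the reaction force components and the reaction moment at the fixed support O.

O_x = -955.2 lb, O_y = 5783 lb, M_O = 28530 lb·ft

Resultant of the distributed load: 984.1 × 2 = 1968.2 lb at 2.9 ft from O.
ΣF_x = 0: O_x + 2550·cos68° = 0 → O_x = -955.2 lb.
ΣF_y = 0: O_y − 2550·sin68° − 984.1·2 − 600 − 850 = 0 → O_y = 5783 lb.
ΣM about O: M_O − 2550·sin68°·4.6 − 3300 − (984.1·2)·2.9 − 600·6.9 − 850·5.3 = 0 → M_O = 28530 lb·ft.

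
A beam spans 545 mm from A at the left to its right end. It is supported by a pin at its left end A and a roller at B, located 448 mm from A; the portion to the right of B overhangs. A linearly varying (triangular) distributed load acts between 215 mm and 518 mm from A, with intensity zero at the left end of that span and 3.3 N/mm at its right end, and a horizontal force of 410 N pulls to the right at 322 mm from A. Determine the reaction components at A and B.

Resultant of the triangular load: ½ × 3.3 × 303 = 499.95 N, acting at 417 mm from A (one-third of the span from the peak).
ΣM about A: B_y·448 − (½·3.3·303)·417 = 0 → B_y = 208479.15/448 = 465.355 ≈ 465.4 N.
ΣF_y = 0: A_y + 465.355 − ½·3.3·303 = 0 → A_y = 34.59 N.
ΣF_x = 0: A_x + 410 = 0 → A_x = -410.0 N.

A_x = -410.0 N, A_y = 34.59 N, B_y = 465.4 N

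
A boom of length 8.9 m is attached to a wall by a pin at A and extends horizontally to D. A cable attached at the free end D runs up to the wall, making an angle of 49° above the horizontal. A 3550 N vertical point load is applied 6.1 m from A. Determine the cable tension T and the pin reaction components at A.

ΣM about A: T·sin49°·8.9 − 3550·6.1 = 0 → T = 21655/(8.9·0.75471) = 3223.95 ≈ 3224 N.
ΣF_x = 0: A_x − T·cos49° = 0 → A_x = 3223.95 × 0.656059 = 2115 N.
ΣF_y = 0: A_y + T·sin49° − 3550 = 0 → A_y = 3550 − 3223.95 × 0.75471 = 1117 N.

T = 3224 N, A_x = 2115 N, A_y = 1117 N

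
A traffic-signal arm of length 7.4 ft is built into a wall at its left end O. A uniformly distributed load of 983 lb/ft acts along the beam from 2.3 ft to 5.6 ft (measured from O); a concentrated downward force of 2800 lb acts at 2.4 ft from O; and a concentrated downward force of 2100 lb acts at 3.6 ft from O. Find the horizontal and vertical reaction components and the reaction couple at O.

Resultant of the distributed load: 983 × 3.3 = 3243.9 lb at 3.95 ft from O.
ΣF_x = 0: O_x = 0.
ΣF_y = 0: O_y − 983·3.3 − 2800 − 2100 = 0 → O_y = 8144 lb.
ΣM about O: M_O − (983·3.3)·3.95 − 2800·2.4 − 2100·3.6 = 0 → M_O = 27090 lb·ft.

O_x = 0, O_y = 8144 lb, M_O = 27090 lb·ft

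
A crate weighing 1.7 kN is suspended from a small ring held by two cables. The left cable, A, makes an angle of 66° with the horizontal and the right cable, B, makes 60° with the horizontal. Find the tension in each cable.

T_A = 1.051 kN, T_B = 0.8547 kN

ΣF_x = 0: −T_A·cos66° + T_B·cos60° = 0 → T_B = 0.813473·T_A.
ΣF_y = 0: T_A·sin66° + T_B·sin60° = 1.7.
Substitute: T_A·(0.913545 + 0.813473·0.866025) = 1.7 → T_A = 1.05066 ≈ 1.051 kN.
Then T_B = 0.813473 × 1.05066 = 0.8547 kN.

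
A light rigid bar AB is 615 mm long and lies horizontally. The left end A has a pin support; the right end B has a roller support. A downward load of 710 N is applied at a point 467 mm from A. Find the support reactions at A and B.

A_x = 0, A_y = 170.9 N, B_y = 539.1 N

ΣM about A: B_y·615 − 710·467 = 0 → B_y = 331570/615 = 539.138 ≈ 539.1 N.
ΣF_y = 0: A_y + 539.138 − 710 = 0 → A_y = 170.9 N.
ΣF_x = 0: no horizontal applied forces, so A_x = 0.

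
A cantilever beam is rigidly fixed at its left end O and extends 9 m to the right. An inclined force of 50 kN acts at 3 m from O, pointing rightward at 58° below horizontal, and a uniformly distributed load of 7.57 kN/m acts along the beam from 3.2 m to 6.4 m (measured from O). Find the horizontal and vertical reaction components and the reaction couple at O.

Resultant of the distributed load: 7.57 × 3.2 = 24.224 kN at 4.8 m from O.
ΣF_x = 0: O_x + 50·cos58° = 0 → O_x = -26.50 kN.
ΣF_y = 0: O_y − 50·sin58° − 7.57·3.2 = 0 → O_y = 66.63 kN.
ΣM about O: M_O − 50·sin58°·3 − (7.57·3.2)·4.8 = 0 → M_O = 243.5 kN·m.

O_x = -26.50 kN, O_y = 66.63 kN, M_O = 243.5 kN·m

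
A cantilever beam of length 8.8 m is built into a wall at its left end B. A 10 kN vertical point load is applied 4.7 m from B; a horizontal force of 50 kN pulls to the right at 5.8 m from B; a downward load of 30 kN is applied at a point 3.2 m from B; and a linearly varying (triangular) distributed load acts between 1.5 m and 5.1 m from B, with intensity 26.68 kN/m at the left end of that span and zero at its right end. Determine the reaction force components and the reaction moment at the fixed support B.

B_x = -50.00 kN, B_y = 88.02 kN, M_B = 272.7 kN·m

Resultant of the triangular load: ½ × 26.68 × 3.6 = 48.024 kN, acting at 2.7 m from B (one-third of the span from the peak).
ΣF_x = 0: B_x + 50 = 0 → B_x = -50.00 kN.
ΣF_y = 0: B_y − 10 − 30 − ½·26.68·3.6 = 0 → B_y = 88.02 kN.
ΣM about B: M_B − 10·4.7 − 30·3.2 − (½·26.68·3.6)·2.7 = 0 → M_B = 272.7 kN·m.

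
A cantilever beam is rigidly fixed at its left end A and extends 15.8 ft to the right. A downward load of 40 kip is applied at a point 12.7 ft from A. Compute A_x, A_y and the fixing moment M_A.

A_x = 0, A_y = 40.00 kip, M_A = 508.0 kip·ft

ΣF_x = 0: A_x = 0.
ΣF_y = 0: A_y − 40 = 0 → A_y = 40.00 kip.
ΣM about A: M_A − 40·12.7 = 0 → M_A = 508.0 kip·ft.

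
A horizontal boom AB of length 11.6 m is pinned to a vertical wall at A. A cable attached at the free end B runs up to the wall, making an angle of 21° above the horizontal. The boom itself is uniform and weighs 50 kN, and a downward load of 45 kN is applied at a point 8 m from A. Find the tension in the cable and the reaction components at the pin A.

ΣM about A: T·sin21°·11.6 − 50·5.8 − 45·8 = 0 → T = 650/(11.6·0.358368) = 156.36 ≈ 156.4 kN.
ΣF_x = 0: A_x − T·cos21° = 0 → A_x = 156.36 × 0.93358 = 146.0 kN.
ΣF_y = 0: A_y + T·sin21° − 50 − 45 = 0 → A_y = 95 − 156.36 × 0.358368 = 38.97 kN.

T = 156.4 kN, A_x = 146.0 kN, A_y = 38.97 kN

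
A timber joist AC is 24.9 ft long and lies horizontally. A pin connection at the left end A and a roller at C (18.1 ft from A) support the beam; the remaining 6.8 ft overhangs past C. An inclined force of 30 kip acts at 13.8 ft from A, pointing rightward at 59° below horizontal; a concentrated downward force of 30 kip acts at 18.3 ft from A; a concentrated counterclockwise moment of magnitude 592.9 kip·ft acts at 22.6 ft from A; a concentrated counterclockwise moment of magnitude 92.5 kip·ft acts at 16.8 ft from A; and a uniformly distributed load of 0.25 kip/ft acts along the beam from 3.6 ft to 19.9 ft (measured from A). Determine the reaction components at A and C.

A_x = -15.45 kip, A_y = 45.07 kip, C_y = 14.72 kip

Resultant of the distributed load: 0.25 × 16.3 = 4.075 kip at 11.75 ft from A.
ΣM about A: C_y·18.1 − 30·sin59°·13.8 − 30·18.3 + 592.9 + 92.5 − (0.25·16.3)·11.75 = 0 → C_y = 266.349/18.1 = 14.7154 ≈ 14.72 kip.
ΣF_y = 0: A_y + 14.7154 − 30·sin59° − 30 − 0.25·16.3 = 0 → A_y = 45.07 kip.
ΣF_x = 0: A_x + 30·cos59° = 0 → A_x = -15.45 kip.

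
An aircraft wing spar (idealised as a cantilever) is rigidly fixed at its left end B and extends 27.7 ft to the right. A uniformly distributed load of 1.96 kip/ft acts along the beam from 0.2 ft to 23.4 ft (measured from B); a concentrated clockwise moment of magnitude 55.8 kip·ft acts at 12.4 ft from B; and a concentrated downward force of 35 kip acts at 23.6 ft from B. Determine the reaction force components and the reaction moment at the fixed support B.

Resultant of the distributed load: 1.96 × 23.2 = 45.472 kip at 11.8 ft from B.
ΣF_x = 0: B_x = 0.
ΣF_y = 0: B_y − 1.96·23.2 − 35 = 0 → B_y = 80.47 kip.
ΣM about B: M_B − (1.96·23.2)·11.8 − 55.8 − 35·23.6 = 0 → M_B = 1418 kip·ft.

B_x = 0, B_y = 80.47 kip, M_B = 1418 kip·ft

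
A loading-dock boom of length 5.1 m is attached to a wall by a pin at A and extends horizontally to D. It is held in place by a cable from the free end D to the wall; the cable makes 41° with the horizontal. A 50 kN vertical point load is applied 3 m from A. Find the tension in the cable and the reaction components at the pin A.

ΣM about A: T·sin41°·5.1 − 50·3 = 0 → T = 150/(5.1·0.656059) = 44.831 ≈ 44.83 kN.
ΣF_x = 0: A_x − T·cos41° = 0 → A_x = 44.831 × 0.75471 = 33.83 kN.
ΣF_y = 0: A_y + T·sin41° − 50 = 0 → A_y = 50 − 44.831 × 0.656059 = 20.59 kN.

T = 44.83 kN, A_x = 33.83 kN, A_y = 20.59 kN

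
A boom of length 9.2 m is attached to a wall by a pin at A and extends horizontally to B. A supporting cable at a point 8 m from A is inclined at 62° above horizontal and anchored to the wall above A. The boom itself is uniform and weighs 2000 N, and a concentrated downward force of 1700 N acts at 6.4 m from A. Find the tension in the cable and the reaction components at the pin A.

T = 2843 N, A_x = 1335 N, A_y = 1190 N

ΣM about A: T·sin62°·8 − 2000·4.6 − 1700·6.4 = 0 → T = 20080/(8·0.882948) = 2842.75 ≈ 2843 N.
ΣF_x = 0: A_x − T·cos62° = 0 → A_x = 2842.75 × 0.469472 = 1335 N.
ΣF_y = 0: A_y + T·sin62° − 2000 − 1700 = 0 → A_y = 3700 − 2842.75 × 0.882948 = 1190 N.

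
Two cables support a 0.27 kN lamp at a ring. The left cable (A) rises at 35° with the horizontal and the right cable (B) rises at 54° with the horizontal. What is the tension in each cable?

T_A = 0.1587 kN, T_B = 0.2212 kN

ΣF_x = 0: −T_A·cos35° + T_B·cos54° = 0 → T_B = 1.39362·T_A.
ΣF_y = 0: T_A·sin35° + T_B·sin54° = 0.27.
Substitute: T_A·(0.573576 + 1.39362·0.809017) = 0.27 → T_A = 0.158727 ≈ 0.1587 kN.
Then T_B = 1.39362 × 0.158727 = 0.2212 kN.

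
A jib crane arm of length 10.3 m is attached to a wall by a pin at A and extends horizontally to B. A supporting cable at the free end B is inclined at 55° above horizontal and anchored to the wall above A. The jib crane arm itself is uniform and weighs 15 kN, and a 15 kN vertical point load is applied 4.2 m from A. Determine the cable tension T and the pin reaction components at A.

T = 16.62 kN, A_x = 9.534 kN, A_y = 16.38 kN

ΣM about A: T·sin55°·10.3 − 15·5.15 − 15·4.2 = 0 → T = 140.25/(10.3·0.819152) = 16.6227 ≈ 16.62 kN.
ΣF_x = 0: A_x − T·cos55° = 0 → A_x = 16.6227 × 0.573576 = 9.534 kN.
ΣF_y = 0: A_y + T·sin55° − 15 − 15 = 0 → A_y = 30 − 16.6227 × 0.819152 = 16.38 kN.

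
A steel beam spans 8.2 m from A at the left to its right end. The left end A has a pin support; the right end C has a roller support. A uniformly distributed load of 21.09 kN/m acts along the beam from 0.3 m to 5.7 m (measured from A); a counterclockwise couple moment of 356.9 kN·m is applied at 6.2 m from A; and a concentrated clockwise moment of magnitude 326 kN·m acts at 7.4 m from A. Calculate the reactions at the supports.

A_x = 0, A_y = 75.99 kN, C_y = 37.90 kN

Resultant of the distributed load: 21.09 × 5.4 = 113.886 kN at 3 m from A.
Taking moments about A: C_y·8.2 − (21.09·5.4)·3 + 356.9 − 326 = 0 → C_y = 310.758/8.2 = 37.8973 ≈ 37.90 kN.
ΣF_y = 0: A_y + 37.8973 − 21.09·5.4 = 0 → A_y = 75.99 kN.
ΣF_x = 0: no horizontal applied forces, so A_x = 0.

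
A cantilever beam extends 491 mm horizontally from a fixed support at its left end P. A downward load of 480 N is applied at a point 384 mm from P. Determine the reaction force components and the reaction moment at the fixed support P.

P_x = 0, P_y = 480.0 N, M_P = 184300 N·mm

ΣF_x = 0: P_x = 0.
ΣF_y = 0: P_y − 480 = 0 → P_y = 480.0 N.
ΣM about P: M_P − 480·384 = 0 → M_P = 184300 N·mm.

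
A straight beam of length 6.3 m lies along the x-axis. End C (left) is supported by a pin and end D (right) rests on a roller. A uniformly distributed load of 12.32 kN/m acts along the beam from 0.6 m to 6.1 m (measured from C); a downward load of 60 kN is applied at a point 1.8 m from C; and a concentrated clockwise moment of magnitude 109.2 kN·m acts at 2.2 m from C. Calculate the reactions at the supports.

C_x = 0, C_y = 57.25 kN, D_y = 70.51 kN

Resultant of the distributed load: 12.32 × 5.5 = 67.76 kN at 3.35 m from C.
Taking moments about C: D_y·6.3 − (12.32·5.5)·3.35 − 60·1.8 − 109.2 = 0 → D_y = 444.196/6.3 = 70.5073 ≈ 70.51 kN.
ΣF_y = 0: C_y + 70.5073 − 12.32·5.5 − 60 = 0 → C_y = 57.25 kN.
ΣF_x = 0: no horizontal applied forces, so C_x = 0.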